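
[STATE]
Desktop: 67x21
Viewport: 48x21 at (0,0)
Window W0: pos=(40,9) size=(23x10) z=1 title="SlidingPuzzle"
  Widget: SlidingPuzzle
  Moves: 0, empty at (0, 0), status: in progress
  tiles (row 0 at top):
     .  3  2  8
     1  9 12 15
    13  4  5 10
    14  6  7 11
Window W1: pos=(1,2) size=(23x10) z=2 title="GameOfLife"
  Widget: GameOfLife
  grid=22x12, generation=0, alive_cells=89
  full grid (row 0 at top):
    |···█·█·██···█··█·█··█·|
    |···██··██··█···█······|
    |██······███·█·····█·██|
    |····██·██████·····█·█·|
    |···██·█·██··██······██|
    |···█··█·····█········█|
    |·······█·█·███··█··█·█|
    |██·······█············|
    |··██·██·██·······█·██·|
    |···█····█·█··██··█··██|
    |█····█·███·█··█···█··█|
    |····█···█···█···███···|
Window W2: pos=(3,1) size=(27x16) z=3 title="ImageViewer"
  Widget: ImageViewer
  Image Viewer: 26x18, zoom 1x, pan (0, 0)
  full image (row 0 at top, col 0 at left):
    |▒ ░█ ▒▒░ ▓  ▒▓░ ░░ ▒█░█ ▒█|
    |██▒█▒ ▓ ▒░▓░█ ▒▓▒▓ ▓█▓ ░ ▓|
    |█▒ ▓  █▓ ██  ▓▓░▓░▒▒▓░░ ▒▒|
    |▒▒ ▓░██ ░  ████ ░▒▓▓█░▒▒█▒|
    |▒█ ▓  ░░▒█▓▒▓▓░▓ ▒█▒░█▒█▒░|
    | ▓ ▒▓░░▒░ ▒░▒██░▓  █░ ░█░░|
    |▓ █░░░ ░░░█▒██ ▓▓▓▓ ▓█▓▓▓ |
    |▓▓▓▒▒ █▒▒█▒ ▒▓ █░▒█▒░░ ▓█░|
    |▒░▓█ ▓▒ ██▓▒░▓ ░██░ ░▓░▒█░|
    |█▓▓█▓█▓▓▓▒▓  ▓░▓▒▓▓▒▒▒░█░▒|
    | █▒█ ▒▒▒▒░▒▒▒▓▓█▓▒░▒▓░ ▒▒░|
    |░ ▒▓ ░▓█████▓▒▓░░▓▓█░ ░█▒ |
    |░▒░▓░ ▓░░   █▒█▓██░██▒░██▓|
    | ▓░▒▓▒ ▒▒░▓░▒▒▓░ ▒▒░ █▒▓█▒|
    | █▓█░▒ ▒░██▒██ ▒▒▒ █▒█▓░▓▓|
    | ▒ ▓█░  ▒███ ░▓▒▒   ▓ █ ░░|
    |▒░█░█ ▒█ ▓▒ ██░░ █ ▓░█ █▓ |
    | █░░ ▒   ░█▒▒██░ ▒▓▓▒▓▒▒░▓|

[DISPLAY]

                                                
   ┏━━━━━━━━━━━━━━━━━━━━━━━━━┓                  
 ┏━┃ ImageViewer             ┃                  
 ┃ ┠─────────────────────────┨                  
 ┠─┃▒ ░█ ▒▒░ ▓  ▒▓░ ░░ ▒█░█ ▒┃                  
 ┃G┃██▒█▒ ▓ ▒░▓░█ ▒▓▒▓ ▓█▓ ░ ┃                  
 ┃·┃█▒ ▓  █▓ ██  ▓▓░▓░▒▒▓░░ ▒┃                  
 ┃·┃▒▒ ▓░██ ░  ████ ░▒▓▓█░▒▒█┃                  
 ┃·┃▒█ ▓  ░░▒█▓▒▓▓░▓ ▒█▒░█▒█▒┃                  
 ┃·┃ ▓ ▒▓░░▒░ ▒░▒██░▓  █░ ░█░┃          ┏━━━━━━━
 ┃█┃▓ █░░░ ░░░█▒██ ▓▓▓▓ ▓█▓▓▓┃          ┃ Slidin
 ┗━┃▓▓▓▒▒ █▒▒█▒ ▒▓ █░▒█▒░░ ▓█┃          ┠───────
   ┃▒░▓█ ▓▒ ██▓▒░▓ ░██░ ░▓░▒█┃          ┃┌────┬─
   ┃█▓▓█▓█▓▓▓▒▓  ▓░▓▒▓▓▒▒▒░█░┃          ┃│    │ 
   ┃ █▒█ ▒▒▒▒░▒▒▒▓▓█▓▒░▒▓░ ▒▒┃          ┃├────┼─
   ┃░ ▒▓ ░▓█████▓▒▓░░▓▓█░ ░█▒┃          ┃│  1 │ 
   ┗━━━━━━━━━━━━━━━━━━━━━━━━━┛          ┃├────┼─
                                        ┃│ 13 │ 
                                        ┗━━━━━━━
                                                
                                                


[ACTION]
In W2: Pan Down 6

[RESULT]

                                                
   ┏━━━━━━━━━━━━━━━━━━━━━━━━━┓                  
 ┏━┃ ImageViewer             ┃                  
 ┃ ┠─────────────────────────┨                  
 ┠─┃▓ █░░░ ░░░█▒██ ▓▓▓▓ ▓█▓▓▓┃                  
 ┃G┃▓▓▓▒▒ █▒▒█▒ ▒▓ █░▒█▒░░ ▓█┃                  
 ┃·┃▒░▓█ ▓▒ ██▓▒░▓ ░██░ ░▓░▒█┃                  
 ┃·┃█▓▓█▓█▓▓▓▒▓  ▓░▓▒▓▓▒▒▒░█░┃                  
 ┃·┃ █▒█ ▒▒▒▒░▒▒▒▓▓█▓▒░▒▓░ ▒▒┃                  
 ┃·┃░ ▒▓ ░▓█████▓▒▓░░▓▓█░ ░█▒┃          ┏━━━━━━━
 ┃█┃░▒░▓░ ▓░░   █▒█▓██░██▒░██┃          ┃ Slidin
 ┗━┃ ▓░▒▓▒ ▒▒░▓░▒▒▓░ ▒▒░ █▒▓█┃          ┠───────
   ┃ █▓█░▒ ▒░██▒██ ▒▒▒ █▒█▓░▓┃          ┃┌────┬─
   ┃ ▒ ▓█░  ▒███ ░▓▒▒   ▓ █ ░┃          ┃│    │ 
   ┃▒░█░█ ▒█ ▓▒ ██░░ █ ▓░█ █▓┃          ┃├────┼─
   ┃ █░░ ▒   ░█▒▒██░ ▒▓▓▒▓▒▒░┃          ┃│  1 │ 
   ┗━━━━━━━━━━━━━━━━━━━━━━━━━┛          ┃├────┼─
                                        ┃│ 13 │ 
                                        ┗━━━━━━━
                                                
                                                


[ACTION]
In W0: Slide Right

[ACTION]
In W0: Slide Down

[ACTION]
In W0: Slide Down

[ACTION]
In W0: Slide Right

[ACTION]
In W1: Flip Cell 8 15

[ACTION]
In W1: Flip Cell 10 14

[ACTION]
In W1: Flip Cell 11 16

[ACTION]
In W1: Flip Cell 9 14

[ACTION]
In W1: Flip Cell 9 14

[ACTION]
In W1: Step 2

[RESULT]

                                                
   ┏━━━━━━━━━━━━━━━━━━━━━━━━━┓                  
 ┏━┃ ImageViewer             ┃                  
 ┃ ┠─────────────────────────┨                  
 ┠─┃▓ █░░░ ░░░█▒██ ▓▓▓▓ ▓█▓▓▓┃                  
 ┃G┃▓▓▓▒▒ █▒▒█▒ ▒▓ █░▒█▒░░ ▓█┃                  
 ┃·┃▒░▓█ ▓▒ ██▓▒░▓ ░██░ ░▓░▒█┃                  
 ┃·┃█▓▓█▓█▓▓▓▒▓  ▓░▓▒▓▓▒▒▒░█░┃                  
 ┃·┃ █▒█ ▒▒▒▒░▒▒▒▓▓█▓▒░▒▓░ ▒▒┃                  
 ┃·┃░ ▒▓ ░▓█████▓▒▓░░▓▓█░ ░█▒┃          ┏━━━━━━━
 ┃·┃░▒░▓░ ▓░░   █▒█▓██░██▒░██┃          ┃ Slidin
 ┗━┃ ▓░▒▓▒ ▒▒░▓░▒▒▓░ ▒▒░ █▒▓█┃          ┠───────
   ┃ █▓█░▒ ▒░██▒██ ▒▒▒ █▒█▓░▓┃          ┃┌────┬─
   ┃ ▒ ▓█░  ▒███ ░▓▒▒   ▓ █ ░┃          ┃│    │ 
   ┃▒░█░█ ▒█ ▓▒ ██░░ █ ▓░█ █▓┃          ┃├────┼─
   ┃ █░░ ▒   ░█▒▒██░ ▒▓▓▒▓▒▒░┃          ┃│  1 │ 
   ┗━━━━━━━━━━━━━━━━━━━━━━━━━┛          ┃├────┼─
                                        ┃│ 13 │ 
                                        ┗━━━━━━━
                                                
                                                


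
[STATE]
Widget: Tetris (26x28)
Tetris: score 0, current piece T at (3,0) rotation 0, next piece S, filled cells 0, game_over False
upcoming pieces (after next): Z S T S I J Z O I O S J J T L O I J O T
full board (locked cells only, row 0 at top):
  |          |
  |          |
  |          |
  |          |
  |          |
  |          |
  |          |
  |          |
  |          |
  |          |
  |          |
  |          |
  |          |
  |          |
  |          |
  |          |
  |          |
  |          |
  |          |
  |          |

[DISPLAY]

    ▒     │Next:          
   ▒▒▒    │ ░░            
          │░░             
          │               
          │               
          │               
          │Score:         
          │0              
          │               
          │               
          │               
          │               
          │               
          │               
          │               
          │               
          │               
          │               
          │               
          │               
          │               
          │               
          │               
          │               
          │               
          │               
          │               
          │               


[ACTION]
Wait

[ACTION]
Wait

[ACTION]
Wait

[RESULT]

          │Next:          
          │ ░░            
          │░░             
    ▒     │               
   ▒▒▒    │               
          │               
          │Score:         
          │0              
          │               
          │               
          │               
          │               
          │               
          │               
          │               
          │               
          │               
          │               
          │               
          │               
          │               
          │               
          │               
          │               
          │               
          │               
          │               
          │               


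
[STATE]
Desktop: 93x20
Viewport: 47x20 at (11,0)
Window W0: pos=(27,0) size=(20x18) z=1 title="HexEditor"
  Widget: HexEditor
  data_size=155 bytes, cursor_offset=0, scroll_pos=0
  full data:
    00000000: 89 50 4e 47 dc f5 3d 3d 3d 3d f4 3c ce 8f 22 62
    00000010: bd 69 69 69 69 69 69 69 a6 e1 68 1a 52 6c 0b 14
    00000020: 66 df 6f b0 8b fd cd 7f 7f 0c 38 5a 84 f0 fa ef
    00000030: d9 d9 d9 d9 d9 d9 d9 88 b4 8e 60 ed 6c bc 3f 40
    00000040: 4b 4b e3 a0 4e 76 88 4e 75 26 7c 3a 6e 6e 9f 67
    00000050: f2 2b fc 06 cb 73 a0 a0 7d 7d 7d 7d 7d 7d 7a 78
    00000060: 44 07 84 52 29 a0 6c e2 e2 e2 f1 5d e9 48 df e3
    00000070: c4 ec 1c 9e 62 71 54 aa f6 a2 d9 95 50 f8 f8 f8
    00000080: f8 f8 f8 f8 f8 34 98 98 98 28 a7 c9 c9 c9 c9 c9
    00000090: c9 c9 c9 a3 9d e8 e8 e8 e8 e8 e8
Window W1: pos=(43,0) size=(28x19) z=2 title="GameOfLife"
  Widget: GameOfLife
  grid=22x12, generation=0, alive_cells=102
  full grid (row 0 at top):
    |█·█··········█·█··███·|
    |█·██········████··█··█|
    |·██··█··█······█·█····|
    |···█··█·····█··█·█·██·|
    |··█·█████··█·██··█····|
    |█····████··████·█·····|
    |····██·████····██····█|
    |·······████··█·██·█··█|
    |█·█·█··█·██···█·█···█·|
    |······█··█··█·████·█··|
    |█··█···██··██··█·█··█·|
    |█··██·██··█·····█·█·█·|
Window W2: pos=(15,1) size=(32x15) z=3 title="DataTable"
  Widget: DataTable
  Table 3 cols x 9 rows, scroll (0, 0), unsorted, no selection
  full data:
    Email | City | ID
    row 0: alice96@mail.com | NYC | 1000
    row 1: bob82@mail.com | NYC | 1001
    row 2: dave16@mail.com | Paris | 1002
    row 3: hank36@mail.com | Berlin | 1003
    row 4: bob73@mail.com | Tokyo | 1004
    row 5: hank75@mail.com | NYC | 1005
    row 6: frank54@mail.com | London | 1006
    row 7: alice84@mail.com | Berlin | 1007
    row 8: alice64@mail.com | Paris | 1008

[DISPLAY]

                ┏━━━━━━━━━━━━━━━┏━━━━━━━━━━━━━━
    ┏━━━━━━━━━━━━━━━━━━━━━━━━━━━━━━┓meOfLife   
    ┃ DataTable                    ┃───────────
    ┠──────────────────────────────┨: 0        
    ┃Email           │City  │ID    ┃··········█
    ┃────────────────┼──────┼────  ┃█········██
    ┃alice96@mail.com│NYC   │1000  ┃··█··█·····
    ┃bob82@mail.com  │NYC   │1001  ┃█··█·····█·
    ┃dave16@mail.com │Paris │1002  ┃·█████··█·█
    ┃hank36@mail.com │Berlin│1003  ┃··████··███
    ┃bob73@mail.com  │Tokyo │1004  ┃·██·████···
    ┃hank75@mail.com │NYC   │1005  ┃····████··█
    ┃frank54@mail.com│London│1006  ┃·█··█·██···
    ┃alice84@mail.com│Berlin│1007  ┃···█··█··█·
    ┃alice64@mail.com│Paris │1008  ┃█···██··██·
    ┗━━━━━━━━━━━━━━━━━━━━━━━━━━━━━━┛██·██··█···
                ┃               ┃              
                ┗━━━━━━━━━━━━━━━┃              
                                ┗━━━━━━━━━━━━━━
                                               


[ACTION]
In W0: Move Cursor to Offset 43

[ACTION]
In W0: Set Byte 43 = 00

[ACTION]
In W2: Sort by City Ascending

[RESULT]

                ┏━━━━━━━━━━━━━━━┏━━━━━━━━━━━━━━
    ┏━━━━━━━━━━━━━━━━━━━━━━━━━━━━━━┓meOfLife   
    ┃ DataTable                    ┃───────────
    ┠──────────────────────────────┨: 0        
    ┃Email           │City ▲│ID    ┃··········█
    ┃────────────────┼──────┼────  ┃█········██
    ┃hank36@mail.com │Berlin│1003  ┃··█··█·····
    ┃alice84@mail.com│Berlin│1007  ┃█··█·····█·
    ┃frank54@mail.com│London│1006  ┃·█████··█·█
    ┃alice96@mail.com│NYC   │1000  ┃··████··███
    ┃bob82@mail.com  │NYC   │1001  ┃·██·████···
    ┃hank75@mail.com │NYC   │1005  ┃····████··█
    ┃dave16@mail.com │Paris │1002  ┃·█··█·██···
    ┃alice64@mail.com│Paris │1008  ┃···█··█··█·
    ┃bob73@mail.com  │Tokyo │1004  ┃█···██··██·
    ┗━━━━━━━━━━━━━━━━━━━━━━━━━━━━━━┛██·██··█···
                ┃               ┃              
                ┗━━━━━━━━━━━━━━━┃              
                                ┗━━━━━━━━━━━━━━
                                               


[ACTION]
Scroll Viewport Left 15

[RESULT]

                           ┏━━━━━━━━━━━━━━━┏━━━
               ┏━━━━━━━━━━━━━━━━━━━━━━━━━━━━━━┓
               ┃ DataTable                    ┃
               ┠──────────────────────────────┨
               ┃Email           │City ▲│ID    ┃
               ┃────────────────┼──────┼────  ┃
               ┃hank36@mail.com │Berlin│1003  ┃
               ┃alice84@mail.com│Berlin│1007  ┃
               ┃frank54@mail.com│London│1006  ┃
               ┃alice96@mail.com│NYC   │1000  ┃
               ┃bob82@mail.com  │NYC   │1001  ┃
               ┃hank75@mail.com │NYC   │1005  ┃
               ┃dave16@mail.com │Paris │1002  ┃
               ┃alice64@mail.com│Paris │1008  ┃
               ┃bob73@mail.com  │Tokyo │1004  ┃
               ┗━━━━━━━━━━━━━━━━━━━━━━━━━━━━━━┛
                           ┃               ┃   
                           ┗━━━━━━━━━━━━━━━┃   
                                           ┗━━━
                                               


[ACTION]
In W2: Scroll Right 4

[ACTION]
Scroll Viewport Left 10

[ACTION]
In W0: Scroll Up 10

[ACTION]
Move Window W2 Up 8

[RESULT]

               ┏━━━━━━━━━━━━━━━━━━━━━━━━━━━━━━┓
               ┃ DataTable                    ┃
               ┠──────────────────────────────┨
               ┃Email           │City ▲│ID    ┃
               ┃────────────────┼──────┼────  ┃
               ┃hank36@mail.com │Berlin│1003  ┃
               ┃alice84@mail.com│Berlin│1007  ┃
               ┃frank54@mail.com│London│1006  ┃
               ┃alice96@mail.com│NYC   │1000  ┃
               ┃bob82@mail.com  │NYC   │1001  ┃
               ┃hank75@mail.com │NYC   │1005  ┃
               ┃dave16@mail.com │Paris │1002  ┃
               ┃alice64@mail.com│Paris │1008  ┃
               ┃bob73@mail.com  │Tokyo │1004  ┃
               ┗━━━━━━━━━━━━━━━━━━━━━━━━━━━━━━┛
                           ┃               ┃█··
                           ┃               ┃   
                           ┗━━━━━━━━━━━━━━━┃   
                                           ┗━━━
                                               


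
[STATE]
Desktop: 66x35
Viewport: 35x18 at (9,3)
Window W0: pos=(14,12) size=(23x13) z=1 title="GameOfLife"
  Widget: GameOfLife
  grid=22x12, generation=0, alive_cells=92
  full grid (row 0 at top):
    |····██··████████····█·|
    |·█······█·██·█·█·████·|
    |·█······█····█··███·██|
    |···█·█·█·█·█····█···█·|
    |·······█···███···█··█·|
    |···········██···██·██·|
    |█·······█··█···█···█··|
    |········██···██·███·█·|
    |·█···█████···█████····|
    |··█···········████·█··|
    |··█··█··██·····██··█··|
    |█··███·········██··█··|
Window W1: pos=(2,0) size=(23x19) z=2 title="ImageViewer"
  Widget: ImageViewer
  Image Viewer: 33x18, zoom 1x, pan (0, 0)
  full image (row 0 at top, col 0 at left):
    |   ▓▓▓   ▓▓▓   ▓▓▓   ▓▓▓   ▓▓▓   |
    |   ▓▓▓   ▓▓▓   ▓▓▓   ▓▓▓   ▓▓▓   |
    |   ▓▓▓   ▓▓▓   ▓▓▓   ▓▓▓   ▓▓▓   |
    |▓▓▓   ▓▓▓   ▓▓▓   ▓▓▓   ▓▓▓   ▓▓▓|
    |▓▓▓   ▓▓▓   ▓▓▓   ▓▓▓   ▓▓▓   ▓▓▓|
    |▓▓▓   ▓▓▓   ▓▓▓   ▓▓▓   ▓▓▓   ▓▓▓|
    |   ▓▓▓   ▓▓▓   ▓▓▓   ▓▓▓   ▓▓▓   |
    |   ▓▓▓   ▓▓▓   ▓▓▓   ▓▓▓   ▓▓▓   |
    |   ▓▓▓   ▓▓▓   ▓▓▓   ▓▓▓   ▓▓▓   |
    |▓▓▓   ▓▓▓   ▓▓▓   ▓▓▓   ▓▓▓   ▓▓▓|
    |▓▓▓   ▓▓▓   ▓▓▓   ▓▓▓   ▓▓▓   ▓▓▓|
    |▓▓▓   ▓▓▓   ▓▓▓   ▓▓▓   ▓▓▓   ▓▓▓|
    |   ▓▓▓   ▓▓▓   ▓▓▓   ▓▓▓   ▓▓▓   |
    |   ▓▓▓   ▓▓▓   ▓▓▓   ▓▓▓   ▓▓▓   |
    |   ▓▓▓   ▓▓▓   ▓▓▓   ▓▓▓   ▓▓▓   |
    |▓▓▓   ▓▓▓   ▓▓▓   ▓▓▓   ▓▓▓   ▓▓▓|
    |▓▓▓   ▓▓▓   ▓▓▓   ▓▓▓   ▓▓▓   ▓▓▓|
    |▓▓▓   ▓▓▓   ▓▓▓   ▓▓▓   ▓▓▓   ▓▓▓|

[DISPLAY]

   ▓▓▓   ▓▓▓   ┃                   
   ▓▓▓   ▓▓▓   ┃                   
   ▓▓▓   ▓▓▓   ┃                   
▓▓▓   ▓▓▓   ▓▓▓┃                   
▓▓▓   ▓▓▓   ▓▓▓┃                   
▓▓▓   ▓▓▓   ▓▓▓┃                   
   ▓▓▓   ▓▓▓   ┃                   
   ▓▓▓   ▓▓▓   ┃                   
   ▓▓▓   ▓▓▓   ┃                   
▓▓▓   ▓▓▓   ▓▓▓┃━━━━━━━━━━━┓       
▓▓▓   ▓▓▓   ▓▓▓┃e          ┃       
▓▓▓   ▓▓▓   ▓▓▓┃───────────┨       
   ▓▓▓   ▓▓▓   ┃           ┃       
   ▓▓▓   ▓▓▓   ┃···█··███·█┃       
   ▓▓▓   ▓▓▓   ┃·█····█···█┃       
━━━━━━━━━━━━━━━┛·███···█··█┃       
     ┃···········██···██·██┃       
     ┃█·······█··█···█···█·┃       


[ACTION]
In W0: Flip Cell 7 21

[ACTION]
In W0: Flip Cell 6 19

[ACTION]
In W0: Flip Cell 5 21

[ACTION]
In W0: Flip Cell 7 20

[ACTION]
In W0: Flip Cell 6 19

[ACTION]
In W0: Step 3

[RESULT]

   ▓▓▓   ▓▓▓   ┃                   
   ▓▓▓   ▓▓▓   ┃                   
   ▓▓▓   ▓▓▓   ┃                   
▓▓▓   ▓▓▓   ▓▓▓┃                   
▓▓▓   ▓▓▓   ▓▓▓┃                   
▓▓▓   ▓▓▓   ▓▓▓┃                   
   ▓▓▓   ▓▓▓   ┃                   
   ▓▓▓   ▓▓▓   ┃                   
   ▓▓▓   ▓▓▓   ┃                   
▓▓▓   ▓▓▓   ▓▓▓┃━━━━━━━━━━━┓       
▓▓▓   ▓▓▓   ▓▓▓┃e          ┃       
▓▓▓   ▓▓▓   ▓▓▓┃───────────┨       
   ▓▓▓   ▓▓▓   ┃           ┃       
   ▓▓▓   ▓▓▓   ┃··███·██···┃       
   ▓▓▓   ▓▓▓   ┃······██·█·┃       
━━━━━━━━━━━━━━━┛···█······█┃       
     ┃·······██··█·█···█·██┃       
     ┃·······█···█·█·█·█···┃       


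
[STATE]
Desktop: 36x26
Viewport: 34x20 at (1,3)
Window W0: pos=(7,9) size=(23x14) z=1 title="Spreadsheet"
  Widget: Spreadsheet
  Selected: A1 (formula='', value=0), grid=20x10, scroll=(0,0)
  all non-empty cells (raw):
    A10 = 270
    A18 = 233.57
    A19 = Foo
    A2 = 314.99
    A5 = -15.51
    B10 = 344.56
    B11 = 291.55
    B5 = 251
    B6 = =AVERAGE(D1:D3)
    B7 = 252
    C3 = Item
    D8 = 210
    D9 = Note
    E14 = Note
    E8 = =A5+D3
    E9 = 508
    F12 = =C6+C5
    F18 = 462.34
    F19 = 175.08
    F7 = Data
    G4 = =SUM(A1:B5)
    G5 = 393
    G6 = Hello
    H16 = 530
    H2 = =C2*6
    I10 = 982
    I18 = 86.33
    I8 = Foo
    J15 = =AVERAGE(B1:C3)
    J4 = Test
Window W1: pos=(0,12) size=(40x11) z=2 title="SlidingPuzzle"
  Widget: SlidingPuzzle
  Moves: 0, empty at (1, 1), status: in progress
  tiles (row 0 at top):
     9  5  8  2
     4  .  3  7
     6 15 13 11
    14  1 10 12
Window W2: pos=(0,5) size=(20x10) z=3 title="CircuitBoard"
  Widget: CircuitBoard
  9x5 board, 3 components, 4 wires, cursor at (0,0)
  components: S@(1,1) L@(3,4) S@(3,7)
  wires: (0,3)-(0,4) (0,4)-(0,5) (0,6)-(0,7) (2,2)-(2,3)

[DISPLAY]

                                  
                                  
━━━━━━━━━━━━━━━━━━┓               
 CircuitBoard     ┃               
──────────────────┨               
   0 1 2 3 4 5 6 7┃               
0  [.]          · ┃━━━━━━━━━┓     
                  ┃         ┃     
1       S         ┃─────────┨     
                  ┃━━━━━━━━━━━━━━━
2           · ─ · ┃               
━━━━━━━━━━━━━━━━━━┛───────────────
┌────┬────┬────┬────┐             
│  9 │  5 │  8 │  2 │             
├────┼────┼────┼────┤             
│  4 │    │  3 │  7 │             
├────┼────┼────┼────┤             
│  6 │ 15 │ 13 │ 11 │             
├────┼────┼────┼────┤             
━━━━━━━━━━━━━━━━━━━━━━━━━━━━━━━━━━


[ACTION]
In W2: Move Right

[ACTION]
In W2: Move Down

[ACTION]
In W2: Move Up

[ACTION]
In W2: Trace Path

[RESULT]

                                  
                                  
━━━━━━━━━━━━━━━━━━┓               
 CircuitBoard     ┃               
──────────────────┨               
   0 1 2 3 4 5 6 7┃               
0      [.]      · ┃━━━━━━━━━┓     
                  ┃         ┃     
1       S         ┃─────────┨     
                  ┃━━━━━━━━━━━━━━━
2           · ─ · ┃               
━━━━━━━━━━━━━━━━━━┛───────────────
┌────┬────┬────┬────┐             
│  9 │  5 │  8 │  2 │             
├────┼────┼────┼────┤             
│  4 │    │  3 │  7 │             
├────┼────┼────┼────┤             
│  6 │ 15 │ 13 │ 11 │             
├────┼────┼────┼────┤             
━━━━━━━━━━━━━━━━━━━━━━━━━━━━━━━━━━


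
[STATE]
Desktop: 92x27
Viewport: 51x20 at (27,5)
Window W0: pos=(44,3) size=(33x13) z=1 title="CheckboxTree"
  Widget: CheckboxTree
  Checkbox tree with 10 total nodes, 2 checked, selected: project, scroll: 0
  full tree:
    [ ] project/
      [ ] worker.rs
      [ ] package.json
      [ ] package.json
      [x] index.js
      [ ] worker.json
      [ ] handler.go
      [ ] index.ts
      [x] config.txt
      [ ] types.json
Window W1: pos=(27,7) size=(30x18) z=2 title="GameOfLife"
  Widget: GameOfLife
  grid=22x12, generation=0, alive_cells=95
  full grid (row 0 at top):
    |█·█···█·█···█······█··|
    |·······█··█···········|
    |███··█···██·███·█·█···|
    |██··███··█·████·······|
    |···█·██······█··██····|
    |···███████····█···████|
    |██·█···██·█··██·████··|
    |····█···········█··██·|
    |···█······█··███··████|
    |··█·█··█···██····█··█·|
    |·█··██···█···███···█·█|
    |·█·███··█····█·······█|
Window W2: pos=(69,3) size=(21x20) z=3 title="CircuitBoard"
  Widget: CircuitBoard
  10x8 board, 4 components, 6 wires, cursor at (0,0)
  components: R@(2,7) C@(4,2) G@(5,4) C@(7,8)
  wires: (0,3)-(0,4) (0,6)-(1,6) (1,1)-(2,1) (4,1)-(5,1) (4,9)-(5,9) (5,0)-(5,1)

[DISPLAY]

                 ┠────────────────────────┠────────
                 ┃>[-] project/           ┃   0 1 2
┏━━━━━━━━━━━━━━━━━━━━━━━━━━━━┓r.rs        ┃0  [.]  
┃ GameOfLife                 ┃ge.json     ┃        
┠────────────────────────────┨ge.json     ┃1       
┃Gen: 0                      ┃.js         ┃        
┃█·█···█·█···█······█··      ┃r.json      ┃2       
┃·······█··█···········      ┃er.go       ┃        
┃███··█···██·███·█·█···      ┃.ts         ┃3       
┃██··███··█·████·······      ┃g.txt       ┃        
┃···█·██······█··██····      ┃━━━━━━━━━━━━┃4       
┃···███████····█···████      ┃            ┃        
┃██·█···██·█··██·████··      ┃            ┃5   · ─ 
┃····█···········█··██·      ┃            ┃        
┃···█······█··███··████      ┃            ┃6       
┃··█·█··█···██····█··█·      ┃            ┃        
┃·█··██···█···███···█·█      ┃            ┃7       
┃·█·███··█····█·······█      ┃            ┗━━━━━━━━
┃                            ┃                     
┗━━━━━━━━━━━━━━━━━━━━━━━━━━━━┛                     


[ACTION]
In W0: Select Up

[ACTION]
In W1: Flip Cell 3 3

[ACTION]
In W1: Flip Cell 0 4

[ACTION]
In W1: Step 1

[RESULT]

                 ┠────────────────────────┠────────
                 ┃>[-] project/           ┃   0 1 2
┏━━━━━━━━━━━━━━━━━━━━━━━━━━━━┓r.rs        ┃0  [.]  
┃ GameOfLife                 ┃ge.json     ┃        
┠────────────────────────────┨ge.json     ┃1       
┃Gen: 1                      ┃.js         ┃        
┃·······█··············      ┃r.json      ┃2       
┃█·██·████·█·█·········      ┃er.go       ┃        
┃█·██·█··██····██······      ┃.ts         ┃3       
┃█··█·····█·█····█·····      ┃g.txt       ┃        
┃·········██····█·████·      ┃━━━━━━━━━━━━┃4       
┃···█·····█····█·····█·      ┃            ┃        
┃··██·········██·█····█      ┃            ┃5   · ─ 
┃··███····█······█····█      ┃            ┃        
┃···██······████████··█      ┃            ┃6       
┃··█·██····███···█·····      ┃            ┃        
┃·█····█·█····██······█      ┃            ┃7       
┃··██·█·······█······█·      ┃            ┗━━━━━━━━
┃                            ┃                     
┗━━━━━━━━━━━━━━━━━━━━━━━━━━━━┛                     


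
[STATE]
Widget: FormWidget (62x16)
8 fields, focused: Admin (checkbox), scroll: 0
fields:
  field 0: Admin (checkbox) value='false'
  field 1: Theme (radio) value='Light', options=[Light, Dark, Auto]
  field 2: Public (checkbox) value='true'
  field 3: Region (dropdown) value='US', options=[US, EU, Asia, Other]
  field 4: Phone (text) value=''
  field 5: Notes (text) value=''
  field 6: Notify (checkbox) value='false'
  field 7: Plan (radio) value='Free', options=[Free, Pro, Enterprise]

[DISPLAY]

> Admin:      [ ]                                             
  Theme:      (●) Light  ( ) Dark  ( ) Auto                   
  Public:     [x]                                             
  Region:     [US                                           ▼]
  Phone:      [                                              ]
  Notes:      [                                              ]
  Notify:     [ ]                                             
  Plan:       (●) Free  ( ) Pro  ( ) Enterprise               
                                                              
                                                              
                                                              
                                                              
                                                              
                                                              
                                                              
                                                              


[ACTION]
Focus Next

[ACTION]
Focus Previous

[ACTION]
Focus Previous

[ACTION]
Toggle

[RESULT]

  Admin:      [ ]                                             
  Theme:      (●) Light  ( ) Dark  ( ) Auto                   
  Public:     [x]                                             
  Region:     [US                                           ▼]
  Phone:      [                                              ]
  Notes:      [                                              ]
  Notify:     [ ]                                             
> Plan:       (●) Free  ( ) Pro  ( ) Enterprise               
                                                              
                                                              
                                                              
                                                              
                                                              
                                                              
                                                              
                                                              


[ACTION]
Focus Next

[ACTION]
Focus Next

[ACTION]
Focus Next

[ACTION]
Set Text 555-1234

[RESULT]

  Admin:      [ ]                                             
  Theme:      (●) Light  ( ) Dark  ( ) Auto                   
> Public:     [x]                                             
  Region:     [US                                           ▼]
  Phone:      [                                              ]
  Notes:      [                                              ]
  Notify:     [ ]                                             
  Plan:       (●) Free  ( ) Pro  ( ) Enterprise               
                                                              
                                                              
                                                              
                                                              
                                                              
                                                              
                                                              
                                                              


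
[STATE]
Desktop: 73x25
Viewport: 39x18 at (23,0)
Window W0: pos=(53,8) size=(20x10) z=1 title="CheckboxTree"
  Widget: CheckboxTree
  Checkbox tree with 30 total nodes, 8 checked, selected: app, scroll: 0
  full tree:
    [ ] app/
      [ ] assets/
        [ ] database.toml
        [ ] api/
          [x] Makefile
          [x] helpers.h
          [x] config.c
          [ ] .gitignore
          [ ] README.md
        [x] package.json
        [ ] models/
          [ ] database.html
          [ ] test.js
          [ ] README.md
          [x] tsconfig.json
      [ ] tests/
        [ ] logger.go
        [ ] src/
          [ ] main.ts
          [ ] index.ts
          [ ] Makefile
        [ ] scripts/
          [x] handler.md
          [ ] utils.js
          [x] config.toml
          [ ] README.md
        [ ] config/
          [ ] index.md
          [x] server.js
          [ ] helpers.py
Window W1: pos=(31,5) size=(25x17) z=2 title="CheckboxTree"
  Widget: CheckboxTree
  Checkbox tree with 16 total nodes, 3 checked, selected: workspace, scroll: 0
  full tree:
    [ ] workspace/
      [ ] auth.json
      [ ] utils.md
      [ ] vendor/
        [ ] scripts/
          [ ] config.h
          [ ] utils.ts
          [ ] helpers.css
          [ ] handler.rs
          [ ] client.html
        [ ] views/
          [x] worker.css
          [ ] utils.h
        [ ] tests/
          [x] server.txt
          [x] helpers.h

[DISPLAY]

                                       
                                       
                                       
                                       
                                       
        ┏━━━━━━━━━━━━━━━━━━━━━━━┓      
        ┃ CheckboxTree          ┃      
        ┠───────────────────────┨      
        ┃>[-] workspace/        ┃━━━━━━
        ┃   [ ] auth.json       ┃heckbo
        ┃   [ ] utils.md        ┃──────
        ┃   [-] vendor/         ┃-] app
        ┃     [ ] scripts/      ┃ [-] a
        ┃       [ ] config.h    ┃   [ ]
        ┃       [ ] utils.ts    ┃   [-]
        ┃       [ ] helpers.css ┃     [
        ┃       [ ] handler.rs  ┃     [
        ┃       [ ] client.html ┃━━━━━━


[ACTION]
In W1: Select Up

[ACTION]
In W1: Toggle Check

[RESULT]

                                       
                                       
                                       
                                       
                                       
        ┏━━━━━━━━━━━━━━━━━━━━━━━┓      
        ┃ CheckboxTree          ┃      
        ┠───────────────────────┨      
        ┃>[x] workspace/        ┃━━━━━━
        ┃   [x] auth.json       ┃heckbo
        ┃   [x] utils.md        ┃──────
        ┃   [x] vendor/         ┃-] app
        ┃     [x] scripts/      ┃ [-] a
        ┃       [x] config.h    ┃   [ ]
        ┃       [x] utils.ts    ┃   [-]
        ┃       [x] helpers.css ┃     [
        ┃       [x] handler.rs  ┃     [
        ┃       [x] client.html ┃━━━━━━


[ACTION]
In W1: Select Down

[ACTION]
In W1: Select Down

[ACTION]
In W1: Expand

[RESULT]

                                       
                                       
                                       
                                       
                                       
        ┏━━━━━━━━━━━━━━━━━━━━━━━┓      
        ┃ CheckboxTree          ┃      
        ┠───────────────────────┨      
        ┃ [x] workspace/        ┃━━━━━━
        ┃   [x] auth.json       ┃heckbo
        ┃>  [x] utils.md        ┃──────
        ┃   [x] vendor/         ┃-] app
        ┃     [x] scripts/      ┃ [-] a
        ┃       [x] config.h    ┃   [ ]
        ┃       [x] utils.ts    ┃   [-]
        ┃       [x] helpers.css ┃     [
        ┃       [x] handler.rs  ┃     [
        ┃       [x] client.html ┃━━━━━━
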